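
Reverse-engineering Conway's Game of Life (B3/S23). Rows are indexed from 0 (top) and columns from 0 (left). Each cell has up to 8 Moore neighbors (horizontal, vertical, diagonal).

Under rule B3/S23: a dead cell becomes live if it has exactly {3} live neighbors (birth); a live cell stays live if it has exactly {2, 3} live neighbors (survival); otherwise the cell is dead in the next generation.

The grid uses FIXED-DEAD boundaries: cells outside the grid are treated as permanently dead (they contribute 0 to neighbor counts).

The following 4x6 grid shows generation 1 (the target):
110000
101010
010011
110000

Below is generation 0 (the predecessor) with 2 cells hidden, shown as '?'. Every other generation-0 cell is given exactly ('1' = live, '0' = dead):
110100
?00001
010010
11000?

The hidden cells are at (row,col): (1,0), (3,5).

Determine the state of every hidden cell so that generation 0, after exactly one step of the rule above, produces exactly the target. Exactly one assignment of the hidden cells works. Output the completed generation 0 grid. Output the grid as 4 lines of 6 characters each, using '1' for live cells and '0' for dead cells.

Answer: 110100
100001
010010
110001

Derivation:
Hidden generation-0 cells (in order): (1,0), (3,5).
A hidden cell only influences target cells in its own 3x3 neighborhood. Try each of the 2^2 = 4 assignments, step the completed generation 0 forward once under B3/S23, and compare with the target:
  (1,0)=0 (3,5)=0 -> step gives (0,0)='0' but target has '1' -> reject
  (1,0)=0 (3,5)=1 -> step gives (0,0)='0' but target has '1' -> reject
  (1,0)=1 (3,5)=0 -> step gives (2,4)='0' but target has '1' -> reject
  (1,0)=1 (3,5)=1 -> step reproduces the target at every cell -> ACCEPT
Unique solution: (1,0)=live, (3,5)=live.
Check: live-neighbor counts of every cell in the completed generation 0:
222021
343231
432123
222121
Applying B3/S23 to generation 0 with these counts gives:
110000
101010
010011
110000
which matches the target exactly.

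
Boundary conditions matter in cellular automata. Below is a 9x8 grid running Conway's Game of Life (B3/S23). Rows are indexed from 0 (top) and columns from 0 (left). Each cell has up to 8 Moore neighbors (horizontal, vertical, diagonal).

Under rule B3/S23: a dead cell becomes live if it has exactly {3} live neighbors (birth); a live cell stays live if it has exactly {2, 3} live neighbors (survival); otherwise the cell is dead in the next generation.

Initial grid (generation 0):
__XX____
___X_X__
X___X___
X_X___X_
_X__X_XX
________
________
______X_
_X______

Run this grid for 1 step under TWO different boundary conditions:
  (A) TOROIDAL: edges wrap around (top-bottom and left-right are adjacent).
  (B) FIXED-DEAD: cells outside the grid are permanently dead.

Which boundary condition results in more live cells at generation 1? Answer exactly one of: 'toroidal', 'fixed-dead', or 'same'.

Answer: toroidal

Derivation:
Under TOROIDAL boundary, generation 1:
__XXX___
__XX____
_X_XXX_X
X__X__X_
XX___XXX
________
________
________
__X_____
Population = 19

Under FIXED-DEAD boundary, generation 1:
__XXX___
__XX____
_X_XXX__
X__X__XX
_X___XXX
________
________
________
________
Population = 17

Comparison: toroidal=19, fixed-dead=17 -> toroidal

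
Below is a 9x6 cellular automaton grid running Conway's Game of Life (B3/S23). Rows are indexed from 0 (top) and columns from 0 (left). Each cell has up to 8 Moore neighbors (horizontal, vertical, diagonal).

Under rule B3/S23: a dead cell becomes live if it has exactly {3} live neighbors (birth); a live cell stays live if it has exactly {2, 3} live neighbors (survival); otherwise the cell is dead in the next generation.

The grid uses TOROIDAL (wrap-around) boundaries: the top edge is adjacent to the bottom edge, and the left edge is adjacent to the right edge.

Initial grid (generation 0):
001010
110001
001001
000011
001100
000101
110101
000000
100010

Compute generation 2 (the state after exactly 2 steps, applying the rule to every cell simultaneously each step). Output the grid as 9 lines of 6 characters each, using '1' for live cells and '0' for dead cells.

Simulating step by step:
Generation 0 (given above): 19 live cells
Generation 1: 25 live cells
000110
111111
010000
001011
001101
010101
101001
010010
000101
Generation 2: 24 live cells
(generation 2 grid is the final answer)

Answer: 010000
110001
000000
111011
010001
010101
001101
011110
001101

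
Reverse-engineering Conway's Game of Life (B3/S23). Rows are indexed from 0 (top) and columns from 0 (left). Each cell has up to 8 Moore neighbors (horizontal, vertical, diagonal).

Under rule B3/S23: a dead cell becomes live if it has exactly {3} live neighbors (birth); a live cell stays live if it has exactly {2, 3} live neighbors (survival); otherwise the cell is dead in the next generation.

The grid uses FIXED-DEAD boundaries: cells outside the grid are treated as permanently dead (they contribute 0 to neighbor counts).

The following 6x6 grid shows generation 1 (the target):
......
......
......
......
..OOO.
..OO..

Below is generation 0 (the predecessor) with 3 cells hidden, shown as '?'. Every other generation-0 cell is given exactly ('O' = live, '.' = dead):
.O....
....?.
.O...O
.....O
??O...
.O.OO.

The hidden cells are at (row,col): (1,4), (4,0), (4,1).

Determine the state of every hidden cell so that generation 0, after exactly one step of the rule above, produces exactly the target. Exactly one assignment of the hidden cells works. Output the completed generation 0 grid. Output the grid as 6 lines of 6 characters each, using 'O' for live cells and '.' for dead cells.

Hidden generation-0 cells (in order): (1,4), (4,0), (4,1).
A hidden cell only influences target cells in its own 3x3 neighborhood. Try each of the 2^3 = 8 assignments, step the completed generation 0 forward once under B3/S23, and compare with the target:
  (1,4)=. (4,0)=. (4,1)=. -> step reproduces the target at every cell -> ACCEPT
  (1,4)=. (4,0)=. (4,1)=O -> step gives (3,1)='O' but target has '.' -> reject
  (1,4)=. (4,0)=O (4,1)=. -> step gives (3,1)='O' but target has '.' -> reject
  (1,4)=. (4,0)=O (4,1)=O -> step gives (3,0)='O' but target has '.' -> reject
  (1,4)=O (4,0)=. (4,1)=. -> step gives (2,4)='O' but target has '.' -> reject
  (1,4)=O (4,0)=. (4,1)=O -> step gives (2,4)='O' but target has '.' -> reject
  (1,4)=O (4,0)=O (4,1)=. -> step gives (2,4)='O' but target has '.' -> reject
  (1,4)=O (4,0)=O (4,1)=O -> step gives (2,4)='O' but target has '.' -> reject
Unique solution: (1,4)=dead, (4,0)=dead, (4,1)=dead.
Check: live-neighbor counts of every cell in the completed generation 0:
101000
222011
101021
122121
122332
113211
Applying B3/S23 to generation 0 with these counts gives:
......
......
......
......
..OOO.
..OO..
which matches the target exactly.

Answer: .O....
......
.O...O
.....O
..O...
.O.OO.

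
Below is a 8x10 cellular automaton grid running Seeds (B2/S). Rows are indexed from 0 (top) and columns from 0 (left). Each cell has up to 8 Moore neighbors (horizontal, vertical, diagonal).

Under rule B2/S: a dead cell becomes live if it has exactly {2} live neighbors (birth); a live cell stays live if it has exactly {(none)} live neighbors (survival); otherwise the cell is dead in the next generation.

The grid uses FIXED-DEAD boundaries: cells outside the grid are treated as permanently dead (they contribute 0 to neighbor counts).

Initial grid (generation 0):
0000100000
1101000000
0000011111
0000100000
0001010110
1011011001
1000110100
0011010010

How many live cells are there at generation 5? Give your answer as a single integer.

Answer: 12

Derivation:
Simulating step by step:
Generation 0 (given above): 28 live cells
Generation 1: 16 live cells
1111000000
0010000001
1111000000
0001000000
0100000001
0000000000
0000000001
0100000100
Generation 2: 8 live cells
0000000000
0000100000
0000100000
0000100000
0010000000
0000000011
0000000010
0000000010
Generation 3: 9 live cells
0000000000
0001010000
0000000000
0000010000
0001000011
0000000100
0000000000
0000000101
Generation 4: 14 live cells
0000100000
0000100000
0000011000
0000100011
0000101100
0000000001
0000001100
0000000010
Generation 5: 12 live cells
0001010000
0001001000
0001000111
0001000000
0001000000
0000000000
0000000001
0000001000
Population at generation 5: 12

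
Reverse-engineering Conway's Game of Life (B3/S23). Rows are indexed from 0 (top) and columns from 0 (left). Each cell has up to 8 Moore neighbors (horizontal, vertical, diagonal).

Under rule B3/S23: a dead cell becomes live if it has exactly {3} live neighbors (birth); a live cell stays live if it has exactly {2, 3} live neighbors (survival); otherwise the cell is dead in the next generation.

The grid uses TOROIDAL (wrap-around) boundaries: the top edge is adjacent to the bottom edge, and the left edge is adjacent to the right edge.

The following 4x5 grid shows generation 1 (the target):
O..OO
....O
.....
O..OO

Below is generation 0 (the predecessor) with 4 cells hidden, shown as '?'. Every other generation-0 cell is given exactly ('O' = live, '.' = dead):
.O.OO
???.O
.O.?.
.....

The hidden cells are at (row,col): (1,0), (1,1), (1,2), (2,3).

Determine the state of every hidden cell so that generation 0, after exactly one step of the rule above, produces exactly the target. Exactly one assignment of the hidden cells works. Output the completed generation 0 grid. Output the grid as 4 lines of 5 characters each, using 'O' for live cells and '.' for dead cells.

Answer: .O.OO
....O
.O.O.
.....

Derivation:
Hidden generation-0 cells (in order): (1,0), (1,1), (1,2), (2,3).
A hidden cell only influences target cells in its own 3x3 neighborhood. Try each of the 2^4 = 16 assignments, step the completed generation 0 forward once under B3/S23, and compare with the target:
  (1,0)=. (1,1)=. (1,2)=. (2,3)=. -> step gives (1,2)='O' but target has '.' -> reject
  (1,0)=. (1,1)=. (1,2)=. (2,3)=O -> step reproduces the target at every cell -> ACCEPT
  (1,0)=. (1,1)=. (1,2)=O (2,3)=. -> step gives (0,2)='O' but target has '.' -> reject
  (1,0)=. (1,1)=. (1,2)=O (2,3)=O -> step gives (0,2)='O' but target has '.' -> reject
  (1,0)=. (1,1)=O (1,2)=. (2,3)=. -> step gives (0,0)='.' but target has 'O' -> reject
  (1,0)=. (1,1)=O (1,2)=. (2,3)=O -> step gives (0,0)='.' but target has 'O' -> reject
  (1,0)=. (1,1)=O (1,2)=O (2,3)=. -> step gives (0,0)='.' but target has 'O' -> reject
  (1,0)=. (1,1)=O (1,2)=O (2,3)=O -> step gives (0,0)='.' but target has 'O' -> reject
  (1,0)=O (1,1)=. (1,2)=. (2,3)=. -> step gives (0,0)='.' but target has 'O' -> reject
  (1,0)=O (1,1)=. (1,2)=. (2,3)=O -> step gives (0,0)='.' but target has 'O' -> reject
  (1,0)=O (1,1)=. (1,2)=O (2,3)=. -> step gives (0,0)='.' but target has 'O' -> reject
  (1,0)=O (1,1)=. (1,2)=O (2,3)=O -> step gives (0,0)='.' but target has 'O' -> reject
  (1,0)=O (1,1)=O (1,2)=. (2,3)=. -> step gives (0,0)='.' but target has 'O' -> reject
  (1,0)=O (1,1)=O (1,2)=. (2,3)=O -> step gives (0,0)='.' but target has 'O' -> reject
  (1,0)=O (1,1)=O (1,2)=O (2,3)=. -> step gives (0,0)='.' but target has 'O' -> reject
  (1,0)=O (1,1)=O (1,2)=O (2,3)=O -> step gives (0,0)='.' but target has 'O' -> reject
Unique solution: (1,0)=dead, (1,1)=dead, (1,2)=dead, (2,3)=live.
Check: live-neighbor counts of every cell in the completed generation 0:
30222
42443
20212
32433
Applying B3/S23 to generation 0 with these counts gives:
O..OO
....O
.....
O..OO
which matches the target exactly.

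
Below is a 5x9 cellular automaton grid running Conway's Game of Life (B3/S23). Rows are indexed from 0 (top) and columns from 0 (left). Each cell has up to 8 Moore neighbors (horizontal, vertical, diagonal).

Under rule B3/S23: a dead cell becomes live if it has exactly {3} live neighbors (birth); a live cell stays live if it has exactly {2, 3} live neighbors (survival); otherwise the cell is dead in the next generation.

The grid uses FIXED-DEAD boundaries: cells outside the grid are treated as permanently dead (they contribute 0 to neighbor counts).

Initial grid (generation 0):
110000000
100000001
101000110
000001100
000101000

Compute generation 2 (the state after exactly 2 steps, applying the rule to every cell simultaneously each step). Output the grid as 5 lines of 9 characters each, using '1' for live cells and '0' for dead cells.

Answer: 110000000
100000010
000011011
000000010
000010100

Derivation:
Simulating step by step:
Generation 0 (given above): 12 live cells
Generation 1: 14 live cells
110000000
100000010
010001110
000011010
000011100
Generation 2: 11 live cells
(generation 2 grid is the final answer)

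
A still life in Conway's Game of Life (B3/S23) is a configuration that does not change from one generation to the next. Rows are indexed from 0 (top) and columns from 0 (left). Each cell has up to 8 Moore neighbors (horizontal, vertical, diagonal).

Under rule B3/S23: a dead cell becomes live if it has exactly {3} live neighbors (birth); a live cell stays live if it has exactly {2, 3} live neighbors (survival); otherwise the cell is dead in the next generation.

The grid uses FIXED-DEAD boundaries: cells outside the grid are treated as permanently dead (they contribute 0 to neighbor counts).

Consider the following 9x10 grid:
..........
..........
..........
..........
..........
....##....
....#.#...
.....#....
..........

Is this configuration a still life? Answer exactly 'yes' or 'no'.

Compute generation 1 and compare to generation 0 (given above):
Generation 1:
..........
..........
..........
..........
..........
....##....
....#.#...
.....#....
..........
The grids are IDENTICAL -> still life.

Answer: yes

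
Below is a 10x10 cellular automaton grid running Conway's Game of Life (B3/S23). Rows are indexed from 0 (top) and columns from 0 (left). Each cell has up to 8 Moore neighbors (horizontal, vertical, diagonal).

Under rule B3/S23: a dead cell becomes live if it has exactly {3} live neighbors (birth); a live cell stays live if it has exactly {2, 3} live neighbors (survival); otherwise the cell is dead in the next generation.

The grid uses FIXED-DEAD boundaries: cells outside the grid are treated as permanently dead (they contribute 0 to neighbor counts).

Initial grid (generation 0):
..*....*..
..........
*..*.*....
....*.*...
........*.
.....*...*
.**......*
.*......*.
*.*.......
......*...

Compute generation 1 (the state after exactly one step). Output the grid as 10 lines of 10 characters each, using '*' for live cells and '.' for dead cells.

Simulating step by step:
Generation 0 (given above): 18 live cells
Generation 1: 13 live cells
(generation 1 grid is the final answer)

Answer: ..........
..........
....**....
....**....
.....*....
........**
.**.....**
*.........
.*........
..........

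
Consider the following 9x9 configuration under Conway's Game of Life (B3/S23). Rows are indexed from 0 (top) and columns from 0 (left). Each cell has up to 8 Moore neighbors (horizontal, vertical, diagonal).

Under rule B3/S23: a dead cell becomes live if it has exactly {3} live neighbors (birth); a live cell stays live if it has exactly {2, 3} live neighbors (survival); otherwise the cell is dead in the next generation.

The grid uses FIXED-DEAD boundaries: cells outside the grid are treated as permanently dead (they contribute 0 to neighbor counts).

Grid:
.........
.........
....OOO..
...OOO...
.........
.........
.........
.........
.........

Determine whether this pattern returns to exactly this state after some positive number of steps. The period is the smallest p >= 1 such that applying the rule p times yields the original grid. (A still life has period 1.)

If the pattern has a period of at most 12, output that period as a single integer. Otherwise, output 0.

Simulating and comparing each generation to the original:
Gen 0 (original, given above): 6 live cells
Gen 1: 6 live cells, differs from original
Gen 2: 6 live cells, MATCHES original -> period = 2

Answer: 2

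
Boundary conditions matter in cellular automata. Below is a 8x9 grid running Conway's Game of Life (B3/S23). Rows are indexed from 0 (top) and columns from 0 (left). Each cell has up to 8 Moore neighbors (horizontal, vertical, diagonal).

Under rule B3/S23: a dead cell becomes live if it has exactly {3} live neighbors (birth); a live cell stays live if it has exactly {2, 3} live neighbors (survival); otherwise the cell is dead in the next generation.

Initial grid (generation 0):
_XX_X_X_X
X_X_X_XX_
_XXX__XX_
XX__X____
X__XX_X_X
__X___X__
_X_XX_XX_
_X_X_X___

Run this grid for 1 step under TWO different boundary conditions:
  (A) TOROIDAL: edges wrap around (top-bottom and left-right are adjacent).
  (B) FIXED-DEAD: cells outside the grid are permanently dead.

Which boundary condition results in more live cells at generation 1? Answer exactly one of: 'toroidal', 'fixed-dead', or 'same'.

Answer: fixed-dead

Derivation:
Under TOROIDAL boundary, generation 1:
____X_X_X
X___X____
____X_XX_
____X_X__
X_XXX__XX
XXX___X_X
_X_XX_XX_
_X_______
Population = 27

Under FIXED-DEAD boundary, generation 1:
_XX___X__
X___X___X
____X_XX_
X___X_X__
X_XXX__X_
_XX___X__
_X_XX_XX_
___X_XX__
Population = 28

Comparison: toroidal=27, fixed-dead=28 -> fixed-dead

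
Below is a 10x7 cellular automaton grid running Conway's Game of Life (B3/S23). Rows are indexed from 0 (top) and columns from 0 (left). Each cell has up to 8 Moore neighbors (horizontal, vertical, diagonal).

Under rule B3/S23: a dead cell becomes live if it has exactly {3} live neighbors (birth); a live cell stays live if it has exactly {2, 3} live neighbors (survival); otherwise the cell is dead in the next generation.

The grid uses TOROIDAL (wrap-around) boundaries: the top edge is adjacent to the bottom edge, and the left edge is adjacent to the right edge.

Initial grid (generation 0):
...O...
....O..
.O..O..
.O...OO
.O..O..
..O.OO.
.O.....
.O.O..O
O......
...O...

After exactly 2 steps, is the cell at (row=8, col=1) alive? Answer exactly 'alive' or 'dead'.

Answer: dead

Derivation:
Simulating step by step:
Generation 0 (given above): 18 live cells
Generation 1: 30 live cells
...OO..
...OO..
O...O..
.OO.OO.
OOOOO.O
.OOOOO.
OO.OOO.
.OO....
O.O....
.......
Generation 2: 13 live cells
...OO..
.....O.
.OO....
.......
......O
.......
O....OO
....O.O
..O....
...O...

Cell (8,1) at generation 2: 0 -> dead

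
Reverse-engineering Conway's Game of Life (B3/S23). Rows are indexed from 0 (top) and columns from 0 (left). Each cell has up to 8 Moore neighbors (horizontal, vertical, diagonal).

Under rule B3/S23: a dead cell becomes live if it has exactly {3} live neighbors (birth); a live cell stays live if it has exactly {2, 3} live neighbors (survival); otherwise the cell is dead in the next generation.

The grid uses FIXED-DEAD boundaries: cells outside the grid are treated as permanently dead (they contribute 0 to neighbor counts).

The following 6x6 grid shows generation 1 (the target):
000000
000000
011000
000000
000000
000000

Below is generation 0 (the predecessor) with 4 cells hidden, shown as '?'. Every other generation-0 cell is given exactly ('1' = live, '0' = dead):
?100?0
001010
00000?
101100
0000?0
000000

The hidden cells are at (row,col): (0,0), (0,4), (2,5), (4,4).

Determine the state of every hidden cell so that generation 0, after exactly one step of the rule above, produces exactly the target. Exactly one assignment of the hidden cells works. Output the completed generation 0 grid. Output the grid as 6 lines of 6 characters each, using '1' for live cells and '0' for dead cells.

Answer: 010000
001010
000000
101100
000000
000000

Derivation:
Hidden generation-0 cells (in order): (0,0), (0,4), (2,5), (4,4).
A hidden cell only influences target cells in its own 3x3 neighborhood. Try each of the 2^4 = 16 assignments, step the completed generation 0 forward once under B3/S23, and compare with the target:
  (0,0)=0 (0,4)=0 (2,5)=0 (4,4)=0 -> step reproduces the target at every cell -> ACCEPT
  (0,0)=0 (0,4)=0 (2,5)=0 (4,4)=1 -> step gives (3,3)='1' but target has '0' -> reject
  (0,0)=0 (0,4)=0 (2,5)=1 (4,4)=0 -> step gives (2,4)='1' but target has '0' -> reject
  (0,0)=0 (0,4)=0 (2,5)=1 (4,4)=1 -> step gives (2,4)='1' but target has '0' -> reject
  (0,0)=0 (0,4)=1 (2,5)=0 (4,4)=0 -> step gives (0,3)='1' but target has '0' -> reject
  (0,0)=0 (0,4)=1 (2,5)=0 (4,4)=1 -> step gives (0,3)='1' but target has '0' -> reject
  (0,0)=0 (0,4)=1 (2,5)=1 (4,4)=0 -> step gives (0,3)='1' but target has '0' -> reject
  (0,0)=0 (0,4)=1 (2,5)=1 (4,4)=1 -> step gives (0,3)='1' but target has '0' -> reject
  (0,0)=1 (0,4)=0 (2,5)=0 (4,4)=0 -> step gives (0,1)='1' but target has '0' -> reject
  (0,0)=1 (0,4)=0 (2,5)=0 (4,4)=1 -> step gives (0,1)='1' but target has '0' -> reject
  (0,0)=1 (0,4)=0 (2,5)=1 (4,4)=0 -> step gives (0,1)='1' but target has '0' -> reject
  (0,0)=1 (0,4)=0 (2,5)=1 (4,4)=1 -> step gives (0,1)='1' but target has '0' -> reject
  (0,0)=1 (0,4)=1 (2,5)=0 (4,4)=0 -> step gives (0,1)='1' but target has '0' -> reject
  (0,0)=1 (0,4)=1 (2,5)=0 (4,4)=1 -> step gives (0,1)='1' but target has '0' -> reject
  (0,0)=1 (0,4)=1 (2,5)=1 (4,4)=0 -> step gives (0,1)='1' but target has '0' -> reject
  (0,0)=1 (0,4)=1 (2,5)=1 (4,4)=1 -> step gives (0,1)='1' but target has '0' -> reject
Unique solution: (0,0)=dead, (0,4)=dead, (2,5)=dead, (4,4)=dead.
Check: live-neighbor counts of every cell in the completed generation 0:
112211
121201
133421
021110
122210
000000
Applying B3/S23 to generation 0 with these counts gives:
000000
000000
011000
000000
000000
000000
which matches the target exactly.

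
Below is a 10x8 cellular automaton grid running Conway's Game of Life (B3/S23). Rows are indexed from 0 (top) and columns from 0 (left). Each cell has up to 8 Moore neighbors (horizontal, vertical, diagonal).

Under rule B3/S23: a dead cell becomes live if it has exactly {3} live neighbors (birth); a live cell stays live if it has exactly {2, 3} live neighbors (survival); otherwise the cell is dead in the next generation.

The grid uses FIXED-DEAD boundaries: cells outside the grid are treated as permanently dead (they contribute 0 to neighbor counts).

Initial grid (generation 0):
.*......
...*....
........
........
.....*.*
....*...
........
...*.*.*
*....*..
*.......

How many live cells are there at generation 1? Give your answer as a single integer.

Simulating step by step:
Generation 0 (given above): 11 live cells
Generation 1: 5 live cells
........
........
........
........
........
........
....*...
....*.*.
....*.*.
........
Population at generation 1: 5

Answer: 5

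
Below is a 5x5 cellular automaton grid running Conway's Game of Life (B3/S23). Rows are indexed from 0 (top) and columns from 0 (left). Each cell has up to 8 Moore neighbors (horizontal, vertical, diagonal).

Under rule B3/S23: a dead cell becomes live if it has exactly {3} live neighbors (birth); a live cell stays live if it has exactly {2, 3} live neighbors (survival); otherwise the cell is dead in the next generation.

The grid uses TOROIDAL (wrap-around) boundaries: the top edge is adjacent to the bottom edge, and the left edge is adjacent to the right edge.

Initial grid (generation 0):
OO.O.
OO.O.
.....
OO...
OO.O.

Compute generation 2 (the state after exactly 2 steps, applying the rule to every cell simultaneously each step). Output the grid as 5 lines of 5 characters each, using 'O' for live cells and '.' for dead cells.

Simulating step by step:
Generation 0 (given above): 11 live cells
Generation 1: 9 live cells
...O.
OO...
..O.O
OOO.O
.....
Generation 2: 16 live cells
(generation 2 grid is the final answer)

Answer: .....
OOOOO
..O.O
OOO.O
OOOOO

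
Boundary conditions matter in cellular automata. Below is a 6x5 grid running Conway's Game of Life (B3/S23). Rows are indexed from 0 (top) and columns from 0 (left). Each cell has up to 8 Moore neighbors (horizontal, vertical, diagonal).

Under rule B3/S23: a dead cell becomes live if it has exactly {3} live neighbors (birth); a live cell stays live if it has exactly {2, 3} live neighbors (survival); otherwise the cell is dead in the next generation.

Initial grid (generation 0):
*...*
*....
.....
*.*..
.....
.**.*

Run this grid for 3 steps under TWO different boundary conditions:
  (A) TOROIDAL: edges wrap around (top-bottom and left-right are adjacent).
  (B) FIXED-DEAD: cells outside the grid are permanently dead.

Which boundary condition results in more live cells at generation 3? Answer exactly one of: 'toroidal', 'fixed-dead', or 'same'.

Under TOROIDAL boundary, generation 3:
*****
**.**
*.**.
...**
*..*.
*..*.
Population = 18

Under FIXED-DEAD boundary, generation 3:
.....
.....
.....
.....
.....
.....
Population = 0

Comparison: toroidal=18, fixed-dead=0 -> toroidal

Answer: toroidal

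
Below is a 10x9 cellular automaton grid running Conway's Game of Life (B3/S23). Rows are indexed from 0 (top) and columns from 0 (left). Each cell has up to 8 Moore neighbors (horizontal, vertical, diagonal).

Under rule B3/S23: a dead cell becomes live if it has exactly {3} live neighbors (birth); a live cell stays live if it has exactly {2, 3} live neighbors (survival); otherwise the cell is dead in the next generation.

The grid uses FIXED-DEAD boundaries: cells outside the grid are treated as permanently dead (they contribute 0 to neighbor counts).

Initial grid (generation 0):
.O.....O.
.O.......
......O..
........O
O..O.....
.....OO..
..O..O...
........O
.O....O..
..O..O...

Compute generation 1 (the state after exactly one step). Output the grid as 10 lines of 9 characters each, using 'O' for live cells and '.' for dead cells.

Answer: .........
.........
.........
.........
.........
....OOO..
.....OO..
.........
.........
.........

Derivation:
Simulating step by step:
Generation 0 (given above): 16 live cells
Generation 1: 5 live cells
(generation 1 grid is the final answer)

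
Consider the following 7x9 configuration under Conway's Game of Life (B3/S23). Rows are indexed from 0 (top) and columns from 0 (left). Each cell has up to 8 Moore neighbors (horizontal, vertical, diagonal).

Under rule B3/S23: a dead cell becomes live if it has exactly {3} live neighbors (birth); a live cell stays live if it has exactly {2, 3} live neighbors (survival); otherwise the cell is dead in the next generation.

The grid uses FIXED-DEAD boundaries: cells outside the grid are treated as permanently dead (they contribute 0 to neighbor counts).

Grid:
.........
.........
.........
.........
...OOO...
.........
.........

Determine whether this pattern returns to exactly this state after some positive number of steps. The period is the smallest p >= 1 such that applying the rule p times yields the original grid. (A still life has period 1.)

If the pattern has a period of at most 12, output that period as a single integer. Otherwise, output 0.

Simulating and comparing each generation to the original:
Gen 0 (original, given above): 3 live cells
Gen 1: 3 live cells, differs from original
Gen 2: 3 live cells, MATCHES original -> period = 2

Answer: 2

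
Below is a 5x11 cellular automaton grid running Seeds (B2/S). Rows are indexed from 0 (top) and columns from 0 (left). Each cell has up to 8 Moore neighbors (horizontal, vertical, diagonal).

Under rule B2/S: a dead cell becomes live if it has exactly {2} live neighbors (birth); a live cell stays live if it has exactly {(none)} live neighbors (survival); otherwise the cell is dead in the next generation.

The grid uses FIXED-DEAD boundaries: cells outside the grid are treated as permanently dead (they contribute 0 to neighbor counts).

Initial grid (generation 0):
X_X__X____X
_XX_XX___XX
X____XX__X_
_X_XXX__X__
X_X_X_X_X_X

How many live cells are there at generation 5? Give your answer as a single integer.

Answer: 6

Derivation:
Simulating step by step:
Generation 0 (given above): 25 live cells
Generation 1: 4 live cells
______X____
________X__
_______X___
__________X
___________
Generation 2: 4 live cells
_______X___
______X____
________XX_
___________
___________
Generation 3: 5 live cells
______X____
_________X_
_______X___
________XX_
___________
Generation 4: 7 live cells
___________
______XXX__
__________X
_______X___
________XX_
Generation 5: 6 live cells
______X_X__
_________X_
_________X_
__________X
_______X___
Population at generation 5: 6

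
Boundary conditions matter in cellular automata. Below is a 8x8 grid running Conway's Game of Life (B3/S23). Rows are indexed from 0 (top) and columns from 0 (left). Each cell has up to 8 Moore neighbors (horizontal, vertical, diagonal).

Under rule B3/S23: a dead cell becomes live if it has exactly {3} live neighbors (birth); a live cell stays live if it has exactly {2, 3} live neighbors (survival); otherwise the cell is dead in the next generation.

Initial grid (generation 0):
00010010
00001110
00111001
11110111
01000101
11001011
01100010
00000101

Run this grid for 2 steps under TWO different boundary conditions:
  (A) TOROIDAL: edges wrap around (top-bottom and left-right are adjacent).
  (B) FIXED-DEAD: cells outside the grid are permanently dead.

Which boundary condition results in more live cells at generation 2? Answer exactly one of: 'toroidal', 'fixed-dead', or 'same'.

Under TOROIDAL boundary, generation 2:
10000001
00000011
00000010
00000000
00000000
00100000
01100000
11100010
Population = 12

Under FIXED-DEAD boundary, generation 2:
00000111
00000111
00000001
00000010
00000010
10100000
11000000
01000000
Population = 14

Comparison: toroidal=12, fixed-dead=14 -> fixed-dead

Answer: fixed-dead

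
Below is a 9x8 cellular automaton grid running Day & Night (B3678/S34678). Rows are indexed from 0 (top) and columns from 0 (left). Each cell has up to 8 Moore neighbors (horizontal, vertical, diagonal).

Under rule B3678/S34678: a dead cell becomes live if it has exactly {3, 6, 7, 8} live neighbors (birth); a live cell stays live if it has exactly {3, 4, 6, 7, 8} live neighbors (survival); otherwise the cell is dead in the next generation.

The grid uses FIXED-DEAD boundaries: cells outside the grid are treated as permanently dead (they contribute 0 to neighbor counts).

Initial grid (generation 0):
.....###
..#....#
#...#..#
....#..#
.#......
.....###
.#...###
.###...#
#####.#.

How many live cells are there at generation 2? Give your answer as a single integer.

Answer: 11

Derivation:
Simulating step by step:
Generation 0 (given above): 28 live cells
Generation 1: 18 live cells
......#.
.....#.#
...#..#.
........
.....#.#
.....#.#
....####
..##...#
.#.#....
Generation 2: 11 live cells
........
........
........
......#.
........
.....###
...###.#
..##.#..
........
Population at generation 2: 11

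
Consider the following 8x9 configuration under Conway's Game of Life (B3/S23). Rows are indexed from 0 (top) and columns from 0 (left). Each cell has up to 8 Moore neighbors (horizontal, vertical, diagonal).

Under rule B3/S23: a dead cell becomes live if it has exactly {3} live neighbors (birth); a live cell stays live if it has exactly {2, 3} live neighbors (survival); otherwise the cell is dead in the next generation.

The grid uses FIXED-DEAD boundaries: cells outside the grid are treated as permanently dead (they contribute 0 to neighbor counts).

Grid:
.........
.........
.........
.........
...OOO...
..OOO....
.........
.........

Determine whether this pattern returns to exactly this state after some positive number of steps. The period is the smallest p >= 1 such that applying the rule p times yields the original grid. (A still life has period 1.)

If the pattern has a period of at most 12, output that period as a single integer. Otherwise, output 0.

Simulating and comparing each generation to the original:
Gen 0 (original, given above): 6 live cells
Gen 1: 6 live cells, differs from original
Gen 2: 6 live cells, MATCHES original -> period = 2

Answer: 2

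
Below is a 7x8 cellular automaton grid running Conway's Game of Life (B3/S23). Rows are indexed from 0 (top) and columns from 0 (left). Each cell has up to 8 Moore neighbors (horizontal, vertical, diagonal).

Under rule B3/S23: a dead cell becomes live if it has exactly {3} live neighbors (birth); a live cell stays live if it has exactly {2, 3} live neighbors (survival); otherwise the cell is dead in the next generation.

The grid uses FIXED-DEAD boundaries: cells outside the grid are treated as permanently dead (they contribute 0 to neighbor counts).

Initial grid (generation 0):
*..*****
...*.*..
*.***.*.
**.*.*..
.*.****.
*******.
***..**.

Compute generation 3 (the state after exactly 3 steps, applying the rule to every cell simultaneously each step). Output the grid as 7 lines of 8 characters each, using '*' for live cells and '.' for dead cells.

Answer: ......*.
......*.
........
........
........
........
........

Derivation:
Simulating step by step:
Generation 0 (given above): 34 live cells
Generation 1: 11 live cells
...*.**.
.*.....*
*.....*.
*.......
........
.......*
*.....*.
Generation 2: 5 live cells
......*.
.....*.*
**......
........
........
........
........
Generation 3: 2 live cells
(generation 3 grid is the final answer)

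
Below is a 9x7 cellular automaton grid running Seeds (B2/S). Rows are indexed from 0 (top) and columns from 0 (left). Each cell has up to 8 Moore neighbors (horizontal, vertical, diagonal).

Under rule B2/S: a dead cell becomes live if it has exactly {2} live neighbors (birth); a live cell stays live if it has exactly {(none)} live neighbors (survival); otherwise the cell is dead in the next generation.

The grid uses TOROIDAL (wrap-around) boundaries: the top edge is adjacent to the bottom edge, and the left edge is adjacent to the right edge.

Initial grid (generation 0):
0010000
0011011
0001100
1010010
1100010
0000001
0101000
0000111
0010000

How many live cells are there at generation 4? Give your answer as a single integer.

Simulating step by step:
Generation 0 (given above): 20 live cells
Generation 1: 15 live cells
0000111
0100000
1000000
0000000
0010100
0000110
0010000
1100000
0100101
Generation 2: 19 live cells
0111000
0000100
0100000
0101000
0000000
0110000
1001111
0001011
0011000
Generation 3: 11 live cells
0000000
1000000
1001100
1000000
1001000
0000000
0000000
0100000
1000011
Generation 4: 11 live cells
0100010
0101101
0000000
0010000
0100001
0000000
0000000
0000010
0100000
Population at generation 4: 11

Answer: 11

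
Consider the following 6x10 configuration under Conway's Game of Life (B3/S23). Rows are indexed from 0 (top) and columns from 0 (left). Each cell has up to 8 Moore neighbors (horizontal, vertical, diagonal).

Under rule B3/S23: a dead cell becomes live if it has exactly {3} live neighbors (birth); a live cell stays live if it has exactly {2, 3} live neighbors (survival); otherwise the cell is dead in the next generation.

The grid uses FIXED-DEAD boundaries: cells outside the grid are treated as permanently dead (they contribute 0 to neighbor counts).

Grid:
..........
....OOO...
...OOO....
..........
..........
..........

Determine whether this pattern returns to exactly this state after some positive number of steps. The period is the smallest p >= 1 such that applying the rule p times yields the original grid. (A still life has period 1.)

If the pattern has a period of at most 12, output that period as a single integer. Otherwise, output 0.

Simulating and comparing each generation to the original:
Gen 0 (original, given above): 6 live cells
Gen 1: 6 live cells, differs from original
Gen 2: 6 live cells, MATCHES original -> period = 2

Answer: 2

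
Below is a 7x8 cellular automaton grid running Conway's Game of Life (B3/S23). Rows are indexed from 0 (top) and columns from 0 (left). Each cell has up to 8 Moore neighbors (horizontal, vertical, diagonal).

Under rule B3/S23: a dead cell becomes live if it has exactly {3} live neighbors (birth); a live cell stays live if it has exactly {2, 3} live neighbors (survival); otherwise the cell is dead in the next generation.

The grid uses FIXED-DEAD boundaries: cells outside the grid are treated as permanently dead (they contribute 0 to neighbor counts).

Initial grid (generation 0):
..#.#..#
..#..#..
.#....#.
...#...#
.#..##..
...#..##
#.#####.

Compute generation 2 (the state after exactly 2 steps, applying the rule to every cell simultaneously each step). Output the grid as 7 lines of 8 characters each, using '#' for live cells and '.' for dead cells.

Simulating step by step:
Generation 0 (given above): 21 live cells
Generation 1: 25 live cells
...#....
.###.##.
..#...#.
..#.###.
..####.#
.#.....#
..######
Generation 2: 22 live cells
(generation 2 grid is the final answer)

Answer: ...##...
.#.####.
.......#
.##....#
.##....#
.#.....#
..######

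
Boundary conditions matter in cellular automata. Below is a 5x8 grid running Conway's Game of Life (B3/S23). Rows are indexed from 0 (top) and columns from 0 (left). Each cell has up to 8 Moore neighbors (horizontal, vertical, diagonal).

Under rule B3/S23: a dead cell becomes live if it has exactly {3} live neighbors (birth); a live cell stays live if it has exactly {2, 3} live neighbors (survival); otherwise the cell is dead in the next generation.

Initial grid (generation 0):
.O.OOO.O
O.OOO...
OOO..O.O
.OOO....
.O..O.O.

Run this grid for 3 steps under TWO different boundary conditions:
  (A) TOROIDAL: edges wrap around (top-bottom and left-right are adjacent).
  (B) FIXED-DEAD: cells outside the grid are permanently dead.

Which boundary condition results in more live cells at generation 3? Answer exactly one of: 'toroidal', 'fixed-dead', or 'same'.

Answer: toroidal

Derivation:
Under TOROIDAL boundary, generation 3:
OO...OO.
........
....O...
O......O
.O.OO...
Population = 10

Under FIXED-DEAD boundary, generation 3:
........
........
.OO..O..
..O...O.
..O..O..
Population = 7

Comparison: toroidal=10, fixed-dead=7 -> toroidal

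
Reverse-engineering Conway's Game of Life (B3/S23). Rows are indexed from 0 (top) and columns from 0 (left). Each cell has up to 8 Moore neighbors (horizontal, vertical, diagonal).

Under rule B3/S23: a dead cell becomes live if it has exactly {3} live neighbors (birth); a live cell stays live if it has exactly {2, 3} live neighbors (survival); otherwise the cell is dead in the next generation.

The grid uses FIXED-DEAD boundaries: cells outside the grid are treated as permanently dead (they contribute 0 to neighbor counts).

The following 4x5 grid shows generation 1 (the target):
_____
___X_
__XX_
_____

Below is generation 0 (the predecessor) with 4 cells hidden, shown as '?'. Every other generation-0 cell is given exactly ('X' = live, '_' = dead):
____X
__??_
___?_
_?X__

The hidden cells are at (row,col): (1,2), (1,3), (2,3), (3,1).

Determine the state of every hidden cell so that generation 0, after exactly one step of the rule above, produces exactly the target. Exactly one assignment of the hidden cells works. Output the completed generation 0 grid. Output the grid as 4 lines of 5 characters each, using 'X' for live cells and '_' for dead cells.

Answer: ____X
__X__
___X_
__X__

Derivation:
Hidden generation-0 cells (in order): (1,2), (1,3), (2,3), (3,1).
A hidden cell only influences target cells in its own 3x3 neighborhood. Try each of the 2^4 = 16 assignments, step the completed generation 0 forward once under B3/S23, and compare with the target:
  (1,2)=_ (1,3)=_ (2,3)=_ (3,1)=_ -> step gives (1,3)='_' but target has 'X' -> reject
  (1,2)=_ (1,3)=_ (2,3)=_ (3,1)=X -> step gives (1,3)='_' but target has 'X' -> reject
  (1,2)=_ (1,3)=_ (2,3)=X (3,1)=_ -> step gives (1,3)='_' but target has 'X' -> reject
  (1,2)=_ (1,3)=_ (2,3)=X (3,1)=X -> step gives (1,3)='_' but target has 'X' -> reject
  (1,2)=_ (1,3)=X (2,3)=_ (3,1)=_ -> step gives (1,3)='_' but target has 'X' -> reject
  (1,2)=_ (1,3)=X (2,3)=_ (3,1)=X -> step gives (1,3)='_' but target has 'X' -> reject
  (1,2)=_ (1,3)=X (2,3)=X (3,1)=_ -> step gives (1,4)='X' but target has '_' -> reject
  (1,2)=_ (1,3)=X (2,3)=X (3,1)=X -> step gives (1,4)='X' but target has '_' -> reject
  (1,2)=X (1,3)=_ (2,3)=_ (3,1)=_ -> step gives (1,3)='_' but target has 'X' -> reject
  (1,2)=X (1,3)=_ (2,3)=_ (3,1)=X -> step gives (1,3)='_' but target has 'X' -> reject
  (1,2)=X (1,3)=_ (2,3)=X (3,1)=_ -> step reproduces the target at every cell -> ACCEPT
  (1,2)=X (1,3)=_ (2,3)=X (3,1)=X -> step gives (2,1)='X' but target has '_' -> reject
  (1,2)=X (1,3)=X (2,3)=_ (3,1)=_ -> step gives (0,3)='X' but target has '_' -> reject
  (1,2)=X (1,3)=X (2,3)=_ (3,1)=X -> step gives (0,3)='X' but target has '_' -> reject
  (1,2)=X (1,3)=X (2,3)=X (3,1)=_ -> step gives (0,3)='X' but target has '_' -> reject
  (1,2)=X (1,3)=X (2,3)=X (3,1)=X -> step gives (0,3)='X' but target has '_' -> reject
Unique solution: (1,2)=live, (1,3)=dead, (2,3)=live, (3,1)=dead.
Check: live-neighbor counts of every cell in the completed generation 0:
01120
01132
02321
01121
Applying B3/S23 to generation 0 with these counts gives:
_____
___X_
__XX_
_____
which matches the target exactly.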